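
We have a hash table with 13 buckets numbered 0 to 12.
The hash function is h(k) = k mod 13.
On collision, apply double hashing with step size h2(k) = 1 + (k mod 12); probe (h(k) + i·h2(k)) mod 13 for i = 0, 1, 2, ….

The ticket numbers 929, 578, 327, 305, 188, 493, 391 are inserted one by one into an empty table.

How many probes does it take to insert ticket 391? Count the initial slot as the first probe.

929 hashes to 6; slot 6 is free -> place at 6.
578 hashes to 6, h2=3; 6 taken -> place at 9.
327 hashes to 2; slot 2 is free -> place at 2.
305 hashes to 6, h2=6; 6 taken -> place at 12.
188 hashes to 6, h2=9; 6,2 taken -> place at 11.
493 hashes to 12, h2=2; 12 taken -> place at 1.
391 hashes to 1, h2=8; 1,9 taken -> place at 4.
Table: [—, 493, 327, —, 391, —, 929, —, —, 578, —, 188, 305]

3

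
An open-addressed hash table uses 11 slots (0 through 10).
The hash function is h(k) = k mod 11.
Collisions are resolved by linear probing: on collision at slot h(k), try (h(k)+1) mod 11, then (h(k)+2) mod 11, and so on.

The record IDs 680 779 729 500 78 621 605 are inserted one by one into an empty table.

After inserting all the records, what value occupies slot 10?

779

680: h=9 => slot 9
779: h=9, probe 9,10 => slot 10
729: h=3 => slot 3
500: h=5 => slot 5
78: h=1 => slot 1
621: h=5, probe 5,6 => slot 6
605: h=0 => slot 0
Table: [605, 78, —, 729, —, 500, 621, —, —, 680, 779]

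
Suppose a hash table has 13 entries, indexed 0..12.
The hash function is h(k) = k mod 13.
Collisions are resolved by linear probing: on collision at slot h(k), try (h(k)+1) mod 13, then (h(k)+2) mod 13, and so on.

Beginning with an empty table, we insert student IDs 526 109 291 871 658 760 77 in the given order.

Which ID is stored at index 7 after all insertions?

526: h=6 → slot 6
109: h=5 → slot 5
291: h=5, probe 5,6,7 → slot 7
871: h=0 → slot 0
658: h=8 → slot 8
760: h=6, probe 6,7,8,9 → slot 9
77: h=12 → slot 12
Table: [871, -, -, -, -, 109, 526, 291, 658, 760, -, -, 77]

291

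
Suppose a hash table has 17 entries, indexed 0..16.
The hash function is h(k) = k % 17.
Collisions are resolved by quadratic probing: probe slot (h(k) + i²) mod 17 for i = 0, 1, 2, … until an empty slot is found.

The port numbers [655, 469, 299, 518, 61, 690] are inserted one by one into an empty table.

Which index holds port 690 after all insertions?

655 hashes to 9; slot 9 is free → place at 9.
469 hashes to 10; slot 10 is free → place at 10.
299 hashes to 10; 10 taken → place at 11.
518 hashes to 8; slot 8 is free → place at 8.
61 hashes to 10; 10,11 taken → place at 14.
690 hashes to 10; 10,11,14 taken → place at 2.
Table: [., ., 690, ., ., ., ., ., 518, 655, 469, 299, ., ., 61, ., .]

2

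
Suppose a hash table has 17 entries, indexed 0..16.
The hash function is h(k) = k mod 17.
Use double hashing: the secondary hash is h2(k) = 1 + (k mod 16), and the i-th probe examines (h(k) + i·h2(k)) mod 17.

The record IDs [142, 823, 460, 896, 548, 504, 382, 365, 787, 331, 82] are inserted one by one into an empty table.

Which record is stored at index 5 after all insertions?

365

Insert 142: h=6, slot 6 empty -> index 6.
Insert 823: h=7, slot 7 empty -> index 7.
Insert 460: h=1, slot 1 empty -> index 1.
Insert 896: h=12, slot 12 empty -> index 12.
Insert 548: h=4, slot 4 empty -> index 4.
Insert 504: h=11, slot 11 empty -> index 11.
Insert 382: h=8, slot 8 empty -> index 8.
Insert 365: h=8, h2=14, slot 8 occupied -> index 5.
Insert 787: h=5, h2=4, slot 5 occupied -> index 9.
Insert 331: h=8, h2=12, slot 8 occupied -> index 3.
Insert 82: h=14, slot 14 empty -> index 14.
Table: [—, 460, —, 331, 548, 365, 142, 823, 382, 787, —, 504, 896, —, 82, —, —]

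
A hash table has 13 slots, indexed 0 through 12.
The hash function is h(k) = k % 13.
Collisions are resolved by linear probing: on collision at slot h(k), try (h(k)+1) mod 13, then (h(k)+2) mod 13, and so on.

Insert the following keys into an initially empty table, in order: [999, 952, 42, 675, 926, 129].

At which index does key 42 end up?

4

Insert 999: h=11, slot 11 empty → index 11.
Insert 952: h=3, slot 3 empty → index 3.
Insert 42: h=3, slot 3 occupied → index 4.
Insert 675: h=12, slot 12 empty → index 12.
Insert 926: h=3, slots 3,4 occupied → index 5.
Insert 129: h=12, slot 12 occupied → index 0.
Table: [129, ., ., 952, 42, 926, ., ., ., ., ., 999, 675]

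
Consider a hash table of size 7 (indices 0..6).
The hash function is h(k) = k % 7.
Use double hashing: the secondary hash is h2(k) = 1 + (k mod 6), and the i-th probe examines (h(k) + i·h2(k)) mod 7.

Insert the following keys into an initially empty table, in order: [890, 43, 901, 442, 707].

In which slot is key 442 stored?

6

Insert 890: h=1, slot 1 empty → index 1.
Insert 43: h=1, h2=2, slot 1 occupied → index 3.
Insert 901: h=5, slot 5 empty → index 5.
Insert 442: h=1, h2=5, slot 1 occupied → index 6.
Insert 707: h=0, slot 0 empty → index 0.
Table: [707, 890, —, 43, —, 901, 442]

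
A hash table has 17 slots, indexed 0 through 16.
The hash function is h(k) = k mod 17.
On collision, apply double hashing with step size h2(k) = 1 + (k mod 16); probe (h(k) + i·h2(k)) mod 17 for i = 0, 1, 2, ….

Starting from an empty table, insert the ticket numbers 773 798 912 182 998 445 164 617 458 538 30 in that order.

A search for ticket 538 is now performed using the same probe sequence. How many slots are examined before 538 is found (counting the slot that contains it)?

6

773: h=8 => slot 8
798: h=16 => slot 16
912: h=11 => slot 11
182: h=12 => slot 12
998: h=12, h2=7, probe 12,2 => slot 2
445: h=3 => slot 3
164: h=11, h2=5, probe 11,16,4 => slot 4
617: h=5 => slot 5
458: h=16, h2=11, probe 16,10 => slot 10
538: h=11, h2=11, probe 11,5,16,10,4,15 => slot 15
30: h=13 => slot 13
Table: [., ., 998, 445, 164, 617, ., ., 773, ., 458, 912, 182, 30, ., 538, 798]
Lookup 538: h=11, h2=11, probe 11,5,16,10,4,15 → found at 15.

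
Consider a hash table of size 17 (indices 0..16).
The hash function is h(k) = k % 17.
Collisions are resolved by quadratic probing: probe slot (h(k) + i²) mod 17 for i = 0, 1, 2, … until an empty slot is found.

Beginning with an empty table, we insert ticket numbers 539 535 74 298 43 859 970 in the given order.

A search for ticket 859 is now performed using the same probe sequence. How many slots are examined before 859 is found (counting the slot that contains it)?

3

539: h=12 -> slot 12
535: h=8 -> slot 8
74: h=6 -> slot 6
298: h=9 -> slot 9
43: h=9, probe 9,10 -> slot 10
859: h=9, probe 9,10,13 -> slot 13
970: h=1 -> slot 1
Table: [∅, 970, ∅, ∅, ∅, ∅, 74, ∅, 535, 298, 43, ∅, 539, 859, ∅, ∅, ∅]
Lookup 859: h=9, probe 9,10,13 → found at 13.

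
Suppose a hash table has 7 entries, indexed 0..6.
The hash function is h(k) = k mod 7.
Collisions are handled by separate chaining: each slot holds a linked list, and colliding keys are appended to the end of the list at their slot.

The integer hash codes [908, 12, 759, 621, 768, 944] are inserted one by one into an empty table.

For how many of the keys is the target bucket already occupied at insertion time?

3

908 -> bucket 5
12 -> bucket 5 (collision)
759 -> bucket 3
621 -> bucket 5 (collision)
768 -> bucket 5 (collision)
944 -> bucket 6
Final buckets:
0: .
1: .
2: .
3: 759
4: .
5: 908 -> 12 -> 621 -> 768
6: 944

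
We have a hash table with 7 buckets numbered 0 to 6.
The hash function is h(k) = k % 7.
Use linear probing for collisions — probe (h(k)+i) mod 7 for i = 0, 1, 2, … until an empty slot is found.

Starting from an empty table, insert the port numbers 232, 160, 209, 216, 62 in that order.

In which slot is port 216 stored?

2

232: h=1 => slot 1
160: h=6 => slot 6
209: h=6, probe 6,0 => slot 0
216: h=6, probe 6,0,1,2 => slot 2
62: h=6, probe 6,0,1,2,3 => slot 3
Table: [209, 232, 216, 62, _, _, 160]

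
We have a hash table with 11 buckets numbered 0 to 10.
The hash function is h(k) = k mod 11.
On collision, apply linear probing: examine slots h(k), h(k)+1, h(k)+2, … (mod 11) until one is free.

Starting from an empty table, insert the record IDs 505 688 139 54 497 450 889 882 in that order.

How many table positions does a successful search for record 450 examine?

Insert 505: h=10, slot 10 empty -> index 10.
Insert 688: h=6, slot 6 empty -> index 6.
Insert 139: h=7, slot 7 empty -> index 7.
Insert 54: h=10, slot 10 occupied -> index 0.
Insert 497: h=2, slot 2 empty -> index 2.
Insert 450: h=10, slots 10,0 occupied -> index 1.
Insert 889: h=9, slot 9 empty -> index 9.
Insert 882: h=2, slot 2 occupied -> index 3.
Table: [54, 450, 497, 882, ∅, ∅, 688, 139, ∅, 889, 505]
Lookup 450: h=10, probe 10,0,1 → found at 1.

3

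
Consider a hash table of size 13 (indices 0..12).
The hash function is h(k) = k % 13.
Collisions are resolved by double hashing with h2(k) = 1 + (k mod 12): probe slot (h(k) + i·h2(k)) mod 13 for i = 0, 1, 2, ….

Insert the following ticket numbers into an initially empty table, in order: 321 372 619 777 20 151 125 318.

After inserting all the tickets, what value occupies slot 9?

Insert 321: h=9, slot 9 empty → index 9.
Insert 372: h=8, slot 8 empty → index 8.
Insert 619: h=8, h2=8, slot 8 occupied → index 3.
Insert 777: h=10, slot 10 empty → index 10.
Insert 20: h=7, slot 7 empty → index 7.
Insert 151: h=8, h2=8, slots 8,3 occupied → index 11.
Insert 125: h=8, h2=6, slot 8 occupied → index 1.
Insert 318: h=6, slot 6 empty → index 6.
Table: [∅, 125, ∅, 619, ∅, ∅, 318, 20, 372, 321, 777, 151, ∅]

321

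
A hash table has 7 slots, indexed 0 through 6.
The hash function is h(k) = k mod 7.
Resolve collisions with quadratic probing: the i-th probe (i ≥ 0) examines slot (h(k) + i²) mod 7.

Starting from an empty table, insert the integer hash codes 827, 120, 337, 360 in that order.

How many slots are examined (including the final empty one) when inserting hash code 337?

3

Insert 827: h=1, slot 1 empty => index 1.
Insert 120: h=1, slot 1 occupied => index 2.
Insert 337: h=1, slots 1,2 occupied => index 5.
Insert 360: h=3, slot 3 empty => index 3.
Table: [—, 827, 120, 360, —, 337, —]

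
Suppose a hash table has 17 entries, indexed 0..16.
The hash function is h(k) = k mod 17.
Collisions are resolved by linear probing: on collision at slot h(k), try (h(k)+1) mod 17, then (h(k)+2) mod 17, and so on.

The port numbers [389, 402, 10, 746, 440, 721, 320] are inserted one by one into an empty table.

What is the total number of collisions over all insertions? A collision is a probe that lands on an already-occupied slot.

389: h=15 -> slot 15
402: h=11 -> slot 11
10: h=10 -> slot 10
746: h=15, probe 15,16 -> slot 16
440: h=15, probe 15,16,0 -> slot 0
721: h=7 -> slot 7
320: h=14 -> slot 14
Table: [440, ., ., ., ., ., ., 721, ., ., 10, 402, ., ., 320, 389, 746]

3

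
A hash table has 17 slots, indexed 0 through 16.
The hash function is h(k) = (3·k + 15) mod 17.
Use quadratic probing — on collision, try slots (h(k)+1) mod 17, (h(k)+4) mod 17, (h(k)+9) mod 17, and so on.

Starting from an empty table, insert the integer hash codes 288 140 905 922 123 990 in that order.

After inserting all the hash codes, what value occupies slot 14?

922

Insert 288: h=12, slot 12 empty => index 12.
Insert 140: h=10, slot 10 empty => index 10.
Insert 905: h=10, slot 10 occupied => index 11.
Insert 922: h=10, slots 10,11 occupied => index 14.
Insert 123: h=10, slots 10,11,14 occupied => index 2.
Insert 990: h=10, slots 10,11,14,2 occupied => index 9.
Table: [∅, ∅, 123, ∅, ∅, ∅, ∅, ∅, ∅, 990, 140, 905, 288, ∅, 922, ∅, ∅]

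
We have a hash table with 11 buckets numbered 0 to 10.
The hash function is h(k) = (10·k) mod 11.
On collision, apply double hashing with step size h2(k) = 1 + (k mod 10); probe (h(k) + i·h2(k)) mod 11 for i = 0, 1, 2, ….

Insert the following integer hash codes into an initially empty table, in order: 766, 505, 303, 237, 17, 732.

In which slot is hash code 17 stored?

10

766 hashes to 4; slot 4 is free -> place at 4.
505 hashes to 1; slot 1 is free -> place at 1.
303 hashes to 5; slot 5 is free -> place at 5.
237 hashes to 5, h2=8; 5 taken -> place at 2.
17 hashes to 5, h2=8; 5,2 taken -> place at 10.
732 hashes to 5, h2=3; 5 taken -> place at 8.
Table: [∅, 505, 237, ∅, 766, 303, ∅, ∅, 732, ∅, 17]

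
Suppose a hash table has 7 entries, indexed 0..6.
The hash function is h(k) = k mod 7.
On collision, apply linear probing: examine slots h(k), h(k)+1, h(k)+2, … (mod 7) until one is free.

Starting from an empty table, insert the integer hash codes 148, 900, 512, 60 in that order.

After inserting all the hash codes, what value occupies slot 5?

148: h=1 -> slot 1
900: h=4 -> slot 4
512: h=1, probe 1,2 -> slot 2
60: h=4, probe 4,5 -> slot 5
Table: [., 148, 512, ., 900, 60, .]

60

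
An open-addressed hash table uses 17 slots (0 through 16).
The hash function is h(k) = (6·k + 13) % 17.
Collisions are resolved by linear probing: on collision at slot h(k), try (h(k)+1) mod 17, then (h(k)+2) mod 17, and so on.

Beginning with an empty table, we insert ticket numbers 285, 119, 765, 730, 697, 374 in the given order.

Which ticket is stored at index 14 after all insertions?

765

285: h=6 → slot 6
119: h=13 → slot 13
765: h=13, probe 13,14 → slot 14
730: h=7 → slot 7
697: h=13, probe 13,14,15 → slot 15
374: h=13, probe 13,14,15,16 → slot 16
Table: [_, _, _, _, _, _, 285, 730, _, _, _, _, _, 119, 765, 697, 374]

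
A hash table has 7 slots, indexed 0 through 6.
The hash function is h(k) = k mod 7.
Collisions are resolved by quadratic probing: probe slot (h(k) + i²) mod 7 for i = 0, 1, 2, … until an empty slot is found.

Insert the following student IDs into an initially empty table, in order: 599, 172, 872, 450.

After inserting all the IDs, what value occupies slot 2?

450

599: h=4 -> slot 4
172: h=4, probe 4,5 -> slot 5
872: h=4, probe 4,5,1 -> slot 1
450: h=2 -> slot 2
Table: [∅, 872, 450, ∅, 599, 172, ∅]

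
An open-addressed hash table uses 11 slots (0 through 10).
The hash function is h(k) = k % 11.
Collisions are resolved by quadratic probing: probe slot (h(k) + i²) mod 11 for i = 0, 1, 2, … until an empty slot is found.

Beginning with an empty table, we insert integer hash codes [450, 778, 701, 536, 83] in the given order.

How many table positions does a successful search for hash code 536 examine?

450 hashes to 10; slot 10 is free => place at 10.
778 hashes to 8; slot 8 is free => place at 8.
701 hashes to 8; 8 taken => place at 9.
536 hashes to 8; 8,9 taken => place at 1.
83 hashes to 6; slot 6 is free => place at 6.
Table: [., 536, ., ., ., ., 83, ., 778, 701, 450]
Lookup 536: h=8, probe 8,9,1 → found at 1.

3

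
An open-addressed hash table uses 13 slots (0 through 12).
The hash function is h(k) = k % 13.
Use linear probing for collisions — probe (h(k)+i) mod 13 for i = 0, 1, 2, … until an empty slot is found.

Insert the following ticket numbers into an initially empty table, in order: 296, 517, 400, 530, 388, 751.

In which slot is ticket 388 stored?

1

Insert 296: h=10, slot 10 empty => index 10.
Insert 517: h=10, slot 10 occupied => index 11.
Insert 400: h=10, slots 10,11 occupied => index 12.
Insert 530: h=10, slots 10,11,12 occupied => index 0.
Insert 388: h=11, slots 11,12,0 occupied => index 1.
Insert 751: h=10, slots 10,11,12,0,1 occupied => index 2.
Table: [530, 388, 751, ∅, ∅, ∅, ∅, ∅, ∅, ∅, 296, 517, 400]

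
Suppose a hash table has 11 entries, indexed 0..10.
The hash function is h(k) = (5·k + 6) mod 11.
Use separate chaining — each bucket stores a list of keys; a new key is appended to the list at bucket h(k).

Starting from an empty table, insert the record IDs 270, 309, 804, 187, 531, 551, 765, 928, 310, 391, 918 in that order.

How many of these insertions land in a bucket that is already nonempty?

Insert 270: h=3, bucket 3 empty -> new chain.
Insert 309: h=0, bucket 0 empty -> new chain.
Insert 804: h=0, bucket 0 nonempty -> append to chain.
Insert 187: h=6, bucket 6 empty -> new chain.
Insert 531: h=10, bucket 10 empty -> new chain.
Insert 551: h=0, bucket 0 nonempty -> append to chain.
Insert 765: h=3, bucket 3 nonempty -> append to chain.
Insert 928: h=4, bucket 4 empty -> new chain.
Insert 310: h=5, bucket 5 empty -> new chain.
Insert 391: h=3, bucket 3 nonempty -> append to chain.
Insert 918: h=9, bucket 9 empty -> new chain.
Final buckets:
0: 309 -> 804 -> 551
1: _
2: _
3: 270 -> 765 -> 391
4: 928
5: 310
6: 187
7: _
8: _
9: 918
10: 531

4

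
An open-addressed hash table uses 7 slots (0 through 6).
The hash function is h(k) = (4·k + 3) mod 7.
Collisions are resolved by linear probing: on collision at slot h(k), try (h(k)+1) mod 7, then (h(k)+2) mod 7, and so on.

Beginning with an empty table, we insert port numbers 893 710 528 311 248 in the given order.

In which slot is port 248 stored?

4

893 hashes to 5; slot 5 is free -> place at 5.
710 hashes to 1; slot 1 is free -> place at 1.
528 hashes to 1; 1 taken -> place at 2.
311 hashes to 1; 1,2 taken -> place at 3.
248 hashes to 1; 1,2,3 taken -> place at 4.
Table: [., 710, 528, 311, 248, 893, .]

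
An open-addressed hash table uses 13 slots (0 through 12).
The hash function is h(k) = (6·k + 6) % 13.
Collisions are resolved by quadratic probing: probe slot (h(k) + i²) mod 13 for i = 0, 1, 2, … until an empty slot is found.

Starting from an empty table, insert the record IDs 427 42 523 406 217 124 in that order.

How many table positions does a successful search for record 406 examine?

Insert 427: h=7, slot 7 empty => index 7.
Insert 42: h=11, slot 11 empty => index 11.
Insert 523: h=11, slot 11 occupied => index 12.
Insert 406: h=11, slots 11,12 occupied => index 2.
Insert 217: h=8, slot 8 empty => index 8.
Insert 124: h=9, slot 9 empty => index 9.
Table: [∅, ∅, 406, ∅, ∅, ∅, ∅, 427, 217, 124, ∅, 42, 523]
Lookup 406: h=11, probe 11,12,2 → found at 2.

3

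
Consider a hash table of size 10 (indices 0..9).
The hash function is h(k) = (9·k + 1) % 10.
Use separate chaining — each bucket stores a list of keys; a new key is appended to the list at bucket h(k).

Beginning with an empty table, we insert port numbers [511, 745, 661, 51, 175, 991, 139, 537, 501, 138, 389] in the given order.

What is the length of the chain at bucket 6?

2

511 → bucket 0
745 → bucket 6
661 → bucket 0 (collision)
51 → bucket 0 (collision)
175 → bucket 6 (collision)
991 → bucket 0 (collision)
139 → bucket 2
537 → bucket 4
501 → bucket 0 (collision)
138 → bucket 3
389 → bucket 2 (collision)
Final buckets:
0: 511 -> 661 -> 51 -> 991 -> 501
1: _
2: 139 -> 389
3: 138
4: 537
5: _
6: 745 -> 175
7: _
8: _
9: _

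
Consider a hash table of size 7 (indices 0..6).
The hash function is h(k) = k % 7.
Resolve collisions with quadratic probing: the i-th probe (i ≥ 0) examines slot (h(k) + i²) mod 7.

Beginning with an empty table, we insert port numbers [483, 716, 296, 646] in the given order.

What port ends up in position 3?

Insert 483: h=0, slot 0 empty -> index 0.
Insert 716: h=2, slot 2 empty -> index 2.
Insert 296: h=2, slot 2 occupied -> index 3.
Insert 646: h=2, slots 2,3 occupied -> index 6.
Table: [483, _, 716, 296, _, _, 646]

296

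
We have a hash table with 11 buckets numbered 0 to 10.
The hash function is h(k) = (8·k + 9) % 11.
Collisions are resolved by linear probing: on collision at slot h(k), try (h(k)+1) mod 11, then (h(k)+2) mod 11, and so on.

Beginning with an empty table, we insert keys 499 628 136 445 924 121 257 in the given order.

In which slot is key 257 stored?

Insert 499: h=8, slot 8 empty -> index 8.
Insert 628: h=6, slot 6 empty -> index 6.
Insert 136: h=8, slot 8 occupied -> index 9.
Insert 445: h=5, slot 5 empty -> index 5.
Insert 924: h=9, slot 9 occupied -> index 10.
Insert 121: h=9, slots 9,10 occupied -> index 0.
Insert 257: h=8, slots 8,9,10,0 occupied -> index 1.
Table: [121, 257, —, —, —, 445, 628, —, 499, 136, 924]

1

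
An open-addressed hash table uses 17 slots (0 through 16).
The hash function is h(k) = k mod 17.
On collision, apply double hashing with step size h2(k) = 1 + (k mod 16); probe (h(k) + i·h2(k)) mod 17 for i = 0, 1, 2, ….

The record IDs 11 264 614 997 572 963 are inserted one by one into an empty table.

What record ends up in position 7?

11 hashes to 11; slot 11 is free → place at 11.
264 hashes to 9; slot 9 is free → place at 9.
614 hashes to 2; slot 2 is free → place at 2.
997 hashes to 11, h2=6; 11 taken → place at 0.
572 hashes to 11, h2=13; 11 taken → place at 7.
963 hashes to 11, h2=4; 11 taken → place at 15.
Table: [997, ∅, 614, ∅, ∅, ∅, ∅, 572, ∅, 264, ∅, 11, ∅, ∅, ∅, 963, ∅]

572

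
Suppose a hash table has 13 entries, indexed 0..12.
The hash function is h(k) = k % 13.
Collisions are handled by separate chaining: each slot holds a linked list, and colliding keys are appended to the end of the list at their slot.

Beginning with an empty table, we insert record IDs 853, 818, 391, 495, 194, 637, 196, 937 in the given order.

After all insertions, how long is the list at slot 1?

4

Insert 853: h=8, bucket 8 empty → new chain.
Insert 818: h=12, bucket 12 empty → new chain.
Insert 391: h=1, bucket 1 empty → new chain.
Insert 495: h=1, bucket 1 nonempty → append to chain.
Insert 194: h=12, bucket 12 nonempty → append to chain.
Insert 637: h=0, bucket 0 empty → new chain.
Insert 196: h=1, bucket 1 nonempty → append to chain.
Insert 937: h=1, bucket 1 nonempty → append to chain.
Final buckets:
0: 637
1: 391 -> 495 -> 196 -> 937
2: .
3: .
4: .
5: .
6: .
7: .
8: 853
9: .
10: .
11: .
12: 818 -> 194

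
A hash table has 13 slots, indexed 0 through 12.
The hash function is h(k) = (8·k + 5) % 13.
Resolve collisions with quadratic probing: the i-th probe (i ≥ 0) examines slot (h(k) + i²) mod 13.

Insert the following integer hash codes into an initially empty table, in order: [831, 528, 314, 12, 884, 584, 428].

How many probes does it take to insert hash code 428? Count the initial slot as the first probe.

Insert 831: h=10, slot 10 empty => index 10.
Insert 528: h=4, slot 4 empty => index 4.
Insert 314: h=8, slot 8 empty => index 8.
Insert 12: h=10, slot 10 occupied => index 11.
Insert 884: h=5, slot 5 empty => index 5.
Insert 584: h=10, slots 10,11 occupied => index 1.
Insert 428: h=10, slots 10,11,1 occupied => index 6.
Table: [∅, 584, ∅, ∅, 528, 884, 428, ∅, 314, ∅, 831, 12, ∅]

4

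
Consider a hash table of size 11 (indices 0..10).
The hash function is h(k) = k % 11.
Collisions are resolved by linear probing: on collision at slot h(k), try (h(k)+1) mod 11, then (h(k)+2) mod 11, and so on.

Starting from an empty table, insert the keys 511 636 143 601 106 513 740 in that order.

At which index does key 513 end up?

10

511 hashes to 5; slot 5 is free → place at 5.
636 hashes to 9; slot 9 is free → place at 9.
143 hashes to 0; slot 0 is free → place at 0.
601 hashes to 7; slot 7 is free → place at 7.
106 hashes to 7; 7 taken → place at 8.
513 hashes to 7; 7,8,9 taken → place at 10.
740 hashes to 3; slot 3 is free → place at 3.
Table: [143, —, —, 740, —, 511, —, 601, 106, 636, 513]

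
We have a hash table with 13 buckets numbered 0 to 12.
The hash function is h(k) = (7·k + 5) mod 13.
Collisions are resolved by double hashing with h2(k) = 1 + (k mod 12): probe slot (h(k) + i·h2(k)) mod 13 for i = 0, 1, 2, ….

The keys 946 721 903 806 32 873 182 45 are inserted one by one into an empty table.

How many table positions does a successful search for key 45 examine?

Insert 946: h=10, slot 10 empty -> index 10.
Insert 721: h=8, slot 8 empty -> index 8.
Insert 903: h=8, h2=4, slot 8 occupied -> index 12.
Insert 806: h=5, slot 5 empty -> index 5.
Insert 32: h=8, h2=9, slot 8 occupied -> index 4.
Insert 873: h=6, slot 6 empty -> index 6.
Insert 182: h=5, h2=3, slots 5,8 occupied -> index 11.
Insert 45: h=8, h2=10, slots 8,5 occupied -> index 2.
Table: [∅, ∅, 45, ∅, 32, 806, 873, ∅, 721, ∅, 946, 182, 903]
Lookup 45: h=8, h2=10, probe 8,5,2 → found at 2.

3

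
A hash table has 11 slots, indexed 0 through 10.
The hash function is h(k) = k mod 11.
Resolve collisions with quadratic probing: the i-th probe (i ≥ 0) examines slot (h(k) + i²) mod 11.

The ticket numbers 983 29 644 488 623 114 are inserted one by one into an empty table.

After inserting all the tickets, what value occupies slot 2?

983 hashes to 4; slot 4 is free => place at 4.
29 hashes to 7; slot 7 is free => place at 7.
644 hashes to 6; slot 6 is free => place at 6.
488 hashes to 4; 4 taken => place at 5.
623 hashes to 7; 7 taken => place at 8.
114 hashes to 4; 4,5,8 taken => place at 2.
Table: [_, _, 114, _, 983, 488, 644, 29, 623, _, _]

114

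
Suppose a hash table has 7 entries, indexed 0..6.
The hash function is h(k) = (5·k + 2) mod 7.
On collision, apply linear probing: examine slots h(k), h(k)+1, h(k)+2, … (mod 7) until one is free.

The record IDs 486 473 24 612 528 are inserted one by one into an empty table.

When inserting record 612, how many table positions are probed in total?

486 hashes to 3; slot 3 is free => place at 3.
473 hashes to 1; slot 1 is free => place at 1.
24 hashes to 3; 3 taken => place at 4.
612 hashes to 3; 3,4 taken => place at 5.
528 hashes to 3; 3,4,5 taken => place at 6.
Table: [-, 473, -, 486, 24, 612, 528]

3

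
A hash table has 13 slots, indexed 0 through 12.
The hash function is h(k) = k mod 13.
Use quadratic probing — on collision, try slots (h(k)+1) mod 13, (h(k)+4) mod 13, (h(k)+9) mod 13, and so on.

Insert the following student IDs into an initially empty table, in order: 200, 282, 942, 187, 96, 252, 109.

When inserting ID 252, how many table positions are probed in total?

Insert 200: h=5, slot 5 empty -> index 5.
Insert 282: h=9, slot 9 empty -> index 9.
Insert 942: h=6, slot 6 empty -> index 6.
Insert 187: h=5, slots 5,6,9 occupied -> index 1.
Insert 96: h=5, slots 5,6,9,1 occupied -> index 8.
Insert 252: h=5, slots 5,6,9,1,8 occupied -> index 4.
Insert 109: h=5, slots 5,6,9,1,8,4 occupied -> index 2.
Table: [-, 187, 109, -, 252, 200, 942, -, 96, 282, -, -, -]

6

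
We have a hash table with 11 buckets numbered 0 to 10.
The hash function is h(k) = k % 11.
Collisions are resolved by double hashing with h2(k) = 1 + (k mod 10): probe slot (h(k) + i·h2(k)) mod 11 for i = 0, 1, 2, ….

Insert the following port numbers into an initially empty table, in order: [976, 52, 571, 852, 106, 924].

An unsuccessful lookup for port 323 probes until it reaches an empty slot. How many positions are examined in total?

976: h=8 → slot 8
52: h=8, h2=3, probe 8,0 → slot 0
571: h=10 → slot 10
852: h=5 → slot 5
106: h=7 → slot 7
924: h=0, h2=5, probe 0,5,10,4 → slot 4
Table: [52, —, —, —, 924, 852, —, 106, 976, —, 571]
Lookup 323: h=4, h2=4, probe 4,8,1 → slot 1 empty, not found.

3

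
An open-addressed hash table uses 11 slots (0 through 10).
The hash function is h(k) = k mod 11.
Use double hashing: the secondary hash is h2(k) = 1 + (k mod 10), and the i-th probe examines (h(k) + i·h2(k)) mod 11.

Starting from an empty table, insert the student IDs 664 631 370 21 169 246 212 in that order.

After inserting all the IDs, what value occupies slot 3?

664: h=4 → slot 4
631: h=4, h2=2, probe 4,6 → slot 6
370: h=7 → slot 7
21: h=10 → slot 10
169: h=4, h2=10, probe 4,3 → slot 3
246: h=4, h2=7, probe 4,0 → slot 0
212: h=3, h2=3, probe 3,6,9 → slot 9
Table: [246, —, —, 169, 664, —, 631, 370, —, 212, 21]

169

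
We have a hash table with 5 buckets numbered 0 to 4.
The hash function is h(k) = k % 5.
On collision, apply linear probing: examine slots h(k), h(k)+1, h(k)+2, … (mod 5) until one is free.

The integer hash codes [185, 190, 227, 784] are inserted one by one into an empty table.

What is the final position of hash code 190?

185 hashes to 0; slot 0 is free -> place at 0.
190 hashes to 0; 0 taken -> place at 1.
227 hashes to 2; slot 2 is free -> place at 2.
784 hashes to 4; slot 4 is free -> place at 4.
Table: [185, 190, 227, ., 784]

1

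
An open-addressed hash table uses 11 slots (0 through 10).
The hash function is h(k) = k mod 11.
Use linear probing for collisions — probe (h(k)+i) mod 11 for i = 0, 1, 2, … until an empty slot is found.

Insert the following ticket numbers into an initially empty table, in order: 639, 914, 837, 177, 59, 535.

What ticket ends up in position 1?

639

639 hashes to 1; slot 1 is free -> place at 1.
914 hashes to 1; 1 taken -> place at 2.
837 hashes to 1; 1,2 taken -> place at 3.
177 hashes to 1; 1,2,3 taken -> place at 4.
59 hashes to 4; 4 taken -> place at 5.
535 hashes to 7; slot 7 is free -> place at 7.
Table: [—, 639, 914, 837, 177, 59, —, 535, —, —, —]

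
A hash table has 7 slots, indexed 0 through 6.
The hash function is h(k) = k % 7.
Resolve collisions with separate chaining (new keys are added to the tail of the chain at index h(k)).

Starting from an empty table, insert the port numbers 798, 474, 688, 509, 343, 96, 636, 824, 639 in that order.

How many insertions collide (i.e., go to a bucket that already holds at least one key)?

798 → bucket 0
474 → bucket 5
688 → bucket 2
509 → bucket 5 (collision)
343 → bucket 0 (collision)
96 → bucket 5 (collision)
636 → bucket 6
824 → bucket 5 (collision)
639 → bucket 2 (collision)
Final buckets:
0: 798 -> 343
1: .
2: 688 -> 639
3: .
4: .
5: 474 -> 509 -> 96 -> 824
6: 636

5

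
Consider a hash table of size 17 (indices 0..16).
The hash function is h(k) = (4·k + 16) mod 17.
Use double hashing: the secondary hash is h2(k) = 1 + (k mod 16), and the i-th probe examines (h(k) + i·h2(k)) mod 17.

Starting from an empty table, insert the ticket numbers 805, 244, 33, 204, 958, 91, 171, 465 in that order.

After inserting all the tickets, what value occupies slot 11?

244

Insert 805: h=6, slot 6 empty -> index 6.
Insert 244: h=6, h2=5, slot 6 occupied -> index 11.
Insert 33: h=12, slot 12 empty -> index 12.
Insert 204: h=16, slot 16 empty -> index 16.
Insert 958: h=6, h2=15, slot 6 occupied -> index 4.
Insert 91: h=6, h2=12, slot 6 occupied -> index 1.
Insert 171: h=3, slot 3 empty -> index 3.
Insert 465: h=6, h2=2, slot 6 occupied -> index 8.
Table: [., 91, ., 171, 958, ., 805, ., 465, ., ., 244, 33, ., ., ., 204]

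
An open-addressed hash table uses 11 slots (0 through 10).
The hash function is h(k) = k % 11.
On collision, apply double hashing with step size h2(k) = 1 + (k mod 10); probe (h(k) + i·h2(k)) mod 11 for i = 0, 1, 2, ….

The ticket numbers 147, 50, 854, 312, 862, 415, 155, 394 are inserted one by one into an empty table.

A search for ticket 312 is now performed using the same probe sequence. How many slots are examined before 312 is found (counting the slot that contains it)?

3

Insert 147: h=4, slot 4 empty -> index 4.
Insert 50: h=6, slot 6 empty -> index 6.
Insert 854: h=7, slot 7 empty -> index 7.
Insert 312: h=4, h2=3, slots 4,7 occupied -> index 10.
Insert 862: h=4, h2=3, slots 4,7,10 occupied -> index 2.
Insert 415: h=8, slot 8 empty -> index 8.
Insert 155: h=1, slot 1 empty -> index 1.
Insert 394: h=9, slot 9 empty -> index 9.
Table: [—, 155, 862, —, 147, —, 50, 854, 415, 394, 312]
Lookup 312: h=4, h2=3, probe 4,7,10 → found at 10.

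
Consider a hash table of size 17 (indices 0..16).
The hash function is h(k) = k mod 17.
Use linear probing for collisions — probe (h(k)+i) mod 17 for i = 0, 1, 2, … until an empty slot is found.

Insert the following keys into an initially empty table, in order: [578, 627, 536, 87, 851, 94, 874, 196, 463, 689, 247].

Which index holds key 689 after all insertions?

578 hashes to 0; slot 0 is free -> place at 0.
627 hashes to 15; slot 15 is free -> place at 15.
536 hashes to 9; slot 9 is free -> place at 9.
87 hashes to 2; slot 2 is free -> place at 2.
851 hashes to 1; slot 1 is free -> place at 1.
94 hashes to 9; 9 taken -> place at 10.
874 hashes to 7; slot 7 is free -> place at 7.
196 hashes to 9; 9,10 taken -> place at 11.
463 hashes to 4; slot 4 is free -> place at 4.
689 hashes to 9; 9,10,11 taken -> place at 12.
247 hashes to 9; 9,10,11,12 taken -> place at 13.
Table: [578, 851, 87, —, 463, —, —, 874, —, 536, 94, 196, 689, 247, —, 627, —]

12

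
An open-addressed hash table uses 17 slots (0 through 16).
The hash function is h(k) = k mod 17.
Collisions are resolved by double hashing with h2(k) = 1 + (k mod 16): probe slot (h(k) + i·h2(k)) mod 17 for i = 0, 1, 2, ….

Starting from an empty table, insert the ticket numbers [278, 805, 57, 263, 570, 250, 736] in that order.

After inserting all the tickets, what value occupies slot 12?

805

278: h=6 → slot 6
805: h=6, h2=6, probe 6,12 → slot 12
57: h=6, h2=10, probe 6,16 → slot 16
263: h=8 → slot 8
570: h=9 → slot 9
250: h=12, h2=11, probe 12,6,0 → slot 0
736: h=5 → slot 5
Table: [250, ∅, ∅, ∅, ∅, 736, 278, ∅, 263, 570, ∅, ∅, 805, ∅, ∅, ∅, 57]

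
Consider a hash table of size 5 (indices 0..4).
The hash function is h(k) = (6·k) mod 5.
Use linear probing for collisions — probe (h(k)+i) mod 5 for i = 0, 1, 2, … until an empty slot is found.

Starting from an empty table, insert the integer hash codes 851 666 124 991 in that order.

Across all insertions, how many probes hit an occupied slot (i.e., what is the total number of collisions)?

Insert 851: h=1, slot 1 empty → index 1.
Insert 666: h=1, slot 1 occupied → index 2.
Insert 124: h=4, slot 4 empty → index 4.
Insert 991: h=1, slots 1,2 occupied → index 3.
Table: [-, 851, 666, 991, 124]

3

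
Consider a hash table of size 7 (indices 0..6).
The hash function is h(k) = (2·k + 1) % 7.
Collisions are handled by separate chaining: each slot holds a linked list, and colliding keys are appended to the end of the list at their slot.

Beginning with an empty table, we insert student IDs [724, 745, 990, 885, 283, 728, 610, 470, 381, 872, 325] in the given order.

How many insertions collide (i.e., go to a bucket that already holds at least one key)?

Insert 724: h=0, bucket 0 empty → new chain.
Insert 745: h=0, bucket 0 nonempty → append to chain.
Insert 990: h=0, bucket 0 nonempty → append to chain.
Insert 885: h=0, bucket 0 nonempty → append to chain.
Insert 283: h=0, bucket 0 nonempty → append to chain.
Insert 728: h=1, bucket 1 empty → new chain.
Insert 610: h=3, bucket 3 empty → new chain.
Insert 470: h=3, bucket 3 nonempty → append to chain.
Insert 381: h=0, bucket 0 nonempty → append to chain.
Insert 872: h=2, bucket 2 empty → new chain.
Insert 325: h=0, bucket 0 nonempty → append to chain.
Final buckets:
0: 724 -> 745 -> 990 -> 885 -> 283 -> 381 -> 325
1: 728
2: 872
3: 610 -> 470
4: ∅
5: ∅
6: ∅

7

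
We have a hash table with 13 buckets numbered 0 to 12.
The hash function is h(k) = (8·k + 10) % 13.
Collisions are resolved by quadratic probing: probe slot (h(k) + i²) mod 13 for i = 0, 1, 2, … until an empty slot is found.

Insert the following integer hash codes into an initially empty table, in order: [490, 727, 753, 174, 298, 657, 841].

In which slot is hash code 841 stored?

5

490: h=4 → slot 4
727: h=2 → slot 2
753: h=2, probe 2,3 → slot 3
174: h=11 → slot 11
298: h=2, probe 2,3,6 → slot 6
657: h=1 → slot 1
841: h=4, probe 4,5 → slot 5
Table: [—, 657, 727, 753, 490, 841, 298, —, —, —, —, 174, —]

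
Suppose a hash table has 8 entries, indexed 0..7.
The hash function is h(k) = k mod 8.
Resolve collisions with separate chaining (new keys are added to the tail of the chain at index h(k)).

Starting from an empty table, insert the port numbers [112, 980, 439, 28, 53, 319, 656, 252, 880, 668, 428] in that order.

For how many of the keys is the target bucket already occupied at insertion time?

112 -> bucket 0
980 -> bucket 4
439 -> bucket 7
28 -> bucket 4 (collision)
53 -> bucket 5
319 -> bucket 7 (collision)
656 -> bucket 0 (collision)
252 -> bucket 4 (collision)
880 -> bucket 0 (collision)
668 -> bucket 4 (collision)
428 -> bucket 4 (collision)
Final buckets:
0: 112 -> 656 -> 880
1: -
2: -
3: -
4: 980 -> 28 -> 252 -> 668 -> 428
5: 53
6: -
7: 439 -> 319

7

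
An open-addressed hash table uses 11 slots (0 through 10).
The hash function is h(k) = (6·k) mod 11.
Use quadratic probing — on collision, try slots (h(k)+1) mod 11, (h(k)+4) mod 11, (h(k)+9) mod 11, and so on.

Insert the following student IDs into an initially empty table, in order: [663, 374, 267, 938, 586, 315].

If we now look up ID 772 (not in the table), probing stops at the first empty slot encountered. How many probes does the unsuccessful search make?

663 hashes to 7; slot 7 is free -> place at 7.
374 hashes to 0; slot 0 is free -> place at 0.
267 hashes to 7; 7 taken -> place at 8.
938 hashes to 7; 7,8,0 taken -> place at 5.
586 hashes to 7; 7,8,0,5 taken -> place at 1.
315 hashes to 9; slot 9 is free -> place at 9.
Table: [374, 586, ., ., ., 938, ., 663, 267, 315, .]
Lookup 772: h=1, probe 1,2 → slot 2 empty, not found.

2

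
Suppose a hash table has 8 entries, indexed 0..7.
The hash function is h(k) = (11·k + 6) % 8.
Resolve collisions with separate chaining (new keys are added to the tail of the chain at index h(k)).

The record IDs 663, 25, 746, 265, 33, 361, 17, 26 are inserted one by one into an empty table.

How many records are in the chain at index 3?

663 -> bucket 3
25 -> bucket 1
746 -> bucket 4
265 -> bucket 1 (collision)
33 -> bucket 1 (collision)
361 -> bucket 1 (collision)
17 -> bucket 1 (collision)
26 -> bucket 4 (collision)
Final buckets:
0: .
1: 25 -> 265 -> 33 -> 361 -> 17
2: .
3: 663
4: 746 -> 26
5: .
6: .
7: .

1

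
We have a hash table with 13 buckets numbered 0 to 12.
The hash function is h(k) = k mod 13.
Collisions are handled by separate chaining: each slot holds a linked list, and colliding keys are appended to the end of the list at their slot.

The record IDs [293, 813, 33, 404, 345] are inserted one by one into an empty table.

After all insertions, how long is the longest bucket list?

4

293 -> bucket 7
813 -> bucket 7 (collision)
33 -> bucket 7 (collision)
404 -> bucket 1
345 -> bucket 7 (collision)
Final buckets:
0: ∅
1: 404
2: ∅
3: ∅
4: ∅
5: ∅
6: ∅
7: 293 -> 813 -> 33 -> 345
8: ∅
9: ∅
10: ∅
11: ∅
12: ∅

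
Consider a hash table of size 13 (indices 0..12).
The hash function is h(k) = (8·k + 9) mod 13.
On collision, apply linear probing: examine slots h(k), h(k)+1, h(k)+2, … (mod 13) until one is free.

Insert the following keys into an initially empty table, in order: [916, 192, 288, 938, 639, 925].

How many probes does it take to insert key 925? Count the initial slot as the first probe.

916: h=5 -> slot 5
192: h=11 -> slot 11
288: h=12 -> slot 12
938: h=12, probe 12,0 -> slot 0
639: h=12, probe 12,0,1 -> slot 1
925: h=12, probe 12,0,1,2 -> slot 2
Table: [938, 639, 925, -, -, 916, -, -, -, -, -, 192, 288]

4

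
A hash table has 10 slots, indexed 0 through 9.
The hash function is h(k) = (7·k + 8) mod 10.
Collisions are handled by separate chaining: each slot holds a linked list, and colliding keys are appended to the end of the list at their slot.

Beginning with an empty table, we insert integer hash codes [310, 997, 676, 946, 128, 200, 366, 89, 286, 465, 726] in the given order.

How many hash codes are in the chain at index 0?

310 → bucket 8
997 → bucket 7
676 → bucket 0
946 → bucket 0 (collision)
128 → bucket 4
200 → bucket 8 (collision)
366 → bucket 0 (collision)
89 → bucket 1
286 → bucket 0 (collision)
465 → bucket 3
726 → bucket 0 (collision)
Final buckets:
0: 676 -> 946 -> 366 -> 286 -> 726
1: 89
2: .
3: 465
4: 128
5: .
6: .
7: 997
8: 310 -> 200
9: .

5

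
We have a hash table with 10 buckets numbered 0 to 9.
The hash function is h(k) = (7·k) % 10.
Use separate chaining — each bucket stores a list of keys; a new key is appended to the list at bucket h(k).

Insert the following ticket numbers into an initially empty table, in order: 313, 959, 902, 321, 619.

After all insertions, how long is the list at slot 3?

2

Insert 313: h=1, bucket 1 empty -> new chain.
Insert 959: h=3, bucket 3 empty -> new chain.
Insert 902: h=4, bucket 4 empty -> new chain.
Insert 321: h=7, bucket 7 empty -> new chain.
Insert 619: h=3, bucket 3 nonempty -> append to chain.
Final buckets:
0: .
1: 313
2: .
3: 959 -> 619
4: 902
5: .
6: .
7: 321
8: .
9: .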